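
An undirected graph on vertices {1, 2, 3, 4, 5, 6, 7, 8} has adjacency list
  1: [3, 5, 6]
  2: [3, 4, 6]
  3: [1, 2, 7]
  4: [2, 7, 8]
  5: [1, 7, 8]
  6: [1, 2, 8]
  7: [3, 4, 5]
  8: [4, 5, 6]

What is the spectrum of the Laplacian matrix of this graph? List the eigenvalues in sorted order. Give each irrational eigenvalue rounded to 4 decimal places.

[0, 2, 2, 2, 4, 4, 4, 6]

With the vertex order [1, 2, 3, 4, 5, 6, 7, 8], the degrees are [3, 3, 3, 3, 3, 3, 3, 3], giving D = diag(3, 3, 3, 3, 3, 3, 3, 3) and L = D - A. Diagonalising L (or applying a numerical eigensolver to the 8x8 matrix) gives the spectrum above. The single zero eigenvalue shows the graph is connected. By the matrix-tree theorem the graph has (1/8) * product of the nonzero eigenvalues = 384 spanning trees. The largest eigenvalue, 6, is at most the vertex count 8.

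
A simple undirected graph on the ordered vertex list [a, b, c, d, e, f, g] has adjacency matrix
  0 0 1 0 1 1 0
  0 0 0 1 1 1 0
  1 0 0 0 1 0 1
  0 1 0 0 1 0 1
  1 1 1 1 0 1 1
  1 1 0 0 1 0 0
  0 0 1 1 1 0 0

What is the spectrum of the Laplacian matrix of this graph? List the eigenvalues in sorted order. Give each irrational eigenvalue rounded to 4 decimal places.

With the vertex order [a, b, c, d, e, f, g], the degrees are [3, 3, 3, 3, 6, 3, 3], giving D = diag(3, 3, 3, 3, 6, 3, 3) and L = D - A. Diagonalising L (or applying a numerical eigensolver to the 7x7 matrix) gives the spectrum above. By the matrix-tree theorem the graph has (1/7) * product of the nonzero eigenvalues = 320 spanning trees.

[0, 2, 2, 4, 4, 5, 7]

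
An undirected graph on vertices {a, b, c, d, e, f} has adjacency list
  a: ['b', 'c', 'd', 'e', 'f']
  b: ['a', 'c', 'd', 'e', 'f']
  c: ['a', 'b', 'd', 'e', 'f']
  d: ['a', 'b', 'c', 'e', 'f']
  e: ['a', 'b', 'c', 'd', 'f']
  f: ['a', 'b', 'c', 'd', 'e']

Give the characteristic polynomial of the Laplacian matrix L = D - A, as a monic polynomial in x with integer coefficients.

x^6 - 30x^5 + 360x^4 - 2160x^3 + 6480x^2 - 7776x

Reading degrees in the order [a, b, c, d, e, f] gives [5, 5, 5, 5, 5, 5]; set D = diag(5, 5, 5, 5, 5, 5) and form L = D - A. L has integer entries, so p(x) = det(xI - L) has integer coefficients. Expanding the determinant yields x^6 - 30x^5 + 360x^4 - 2160x^3 + 6480x^2 - 7776x. The constant term is 0 because L is singular (the all-ones vector lies in its kernel). There is one zero in the spectrum, matching the 1 component. The eigenvalues sum to 30, which equals trace(L) = 2|E|.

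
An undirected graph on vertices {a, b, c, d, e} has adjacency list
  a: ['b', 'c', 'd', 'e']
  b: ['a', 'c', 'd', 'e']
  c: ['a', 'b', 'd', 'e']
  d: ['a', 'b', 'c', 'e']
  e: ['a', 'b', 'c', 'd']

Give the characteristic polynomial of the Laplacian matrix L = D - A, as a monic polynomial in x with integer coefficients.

With the vertex order [a, b, c, d, e], the degrees are [4, 4, 4, 4, 4], giving D = diag(4, 4, 4, 4, 4) and L = D - A. L has integer entries, so p(x) = det(xI - L) has integer coefficients. Expanding the determinant yields x^5 - 20x^4 + 150x^3 - 500x^2 + 625x. The constant term is 0 because L is singular (the all-ones vector lies in its kernel).

x^5 - 20x^4 + 150x^3 - 500x^2 + 625x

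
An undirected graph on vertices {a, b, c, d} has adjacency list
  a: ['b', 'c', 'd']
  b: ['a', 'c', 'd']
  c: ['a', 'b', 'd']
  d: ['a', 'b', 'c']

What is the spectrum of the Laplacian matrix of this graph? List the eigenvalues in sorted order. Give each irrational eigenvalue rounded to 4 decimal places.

With the vertex order [a, b, c, d], the degrees are [3, 3, 3, 3], giving D = diag(3, 3, 3, 3) and L = D - A. The multiplicity of 0 as a Laplacian eigenvalue equals the number of connected components. There is one zero in the spectrum, matching the 1 component.

[0, 4, 4, 4]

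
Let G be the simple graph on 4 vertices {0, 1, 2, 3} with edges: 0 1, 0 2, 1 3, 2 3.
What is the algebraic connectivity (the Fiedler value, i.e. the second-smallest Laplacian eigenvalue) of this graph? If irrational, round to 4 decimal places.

Reading degrees in the order [0, 1, 2, 3] gives [2, 2, 2, 2]; set D = diag(2, 2, 2, 2) and form L = D - A. Computing the eigenvalues of L and sorting gives [0, 2, 2, 4]. The Fiedler value lambda_2 = 2 is strictly positive, so the graph is connected. The largest eigenvalue, 4, is at most the vertex count 4. By the matrix-tree theorem the graph has (1/4) * product of the nonzero eigenvalues = 4 spanning trees.

2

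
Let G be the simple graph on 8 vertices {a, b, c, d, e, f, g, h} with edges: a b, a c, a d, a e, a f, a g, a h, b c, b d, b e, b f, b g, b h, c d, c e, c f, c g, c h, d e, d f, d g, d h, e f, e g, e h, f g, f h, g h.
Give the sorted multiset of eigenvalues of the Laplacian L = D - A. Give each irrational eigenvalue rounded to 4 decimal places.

[0, 8, 8, 8, 8, 8, 8, 8]

Each diagonal entry of L is the vertex degree and each off-diagonal entry is -1 where an edge is present, 0 otherwise; in the order [a, b, c, d, e, f, g, h] the diagonal is [7, 7, 7, 7, 7, 7, 7, 7]. Diagonalising L (or applying a numerical eigensolver to the 8x8 matrix) gives the spectrum above. The single zero eigenvalue shows the graph is connected.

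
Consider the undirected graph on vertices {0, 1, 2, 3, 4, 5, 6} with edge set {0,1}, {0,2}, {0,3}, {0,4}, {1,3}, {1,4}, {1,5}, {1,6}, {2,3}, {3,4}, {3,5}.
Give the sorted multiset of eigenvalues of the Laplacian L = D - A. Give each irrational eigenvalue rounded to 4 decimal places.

[0, 0.9241, 1.7639, 2.4328, 4.7789, 5.8643, 6.2361]

Each diagonal entry of L is the vertex degree and each off-diagonal entry is -1 where an edge is present, 0 otherwise; in the order [0, 1, 2, 3, 4, 5, 6] the diagonal is [4, 5, 2, 5, 3, 2, 1]. Diagonalising L (or applying a numerical eigensolver to the 7x7 matrix) gives the spectrum above. The eigenvalues sum to 22, which equals trace(L) = 2|E|. There is one zero in the spectrum, matching the 1 component.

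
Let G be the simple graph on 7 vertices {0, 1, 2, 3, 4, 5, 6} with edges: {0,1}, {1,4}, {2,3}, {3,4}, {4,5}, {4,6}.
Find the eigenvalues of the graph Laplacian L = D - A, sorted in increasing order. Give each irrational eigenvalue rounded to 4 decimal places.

With the vertex order [0, 1, 2, 3, 4, 5, 6], the degrees are [1, 2, 1, 2, 4, 1, 1], giving D = diag(1, 2, 1, 2, 4, 1, 1) and L = D - A. Since every row of L sums to 0, the all-ones vector is in the kernel and 0 is an eigenvalue. The single zero eigenvalue shows the graph is connected. By the matrix-tree theorem the graph has (1/7) * product of the nonzero eigenvalues = 1 spanning tree. There is one zero in the spectrum, matching the 1 component.

[0, 0.3820, 0.6086, 1, 2.2271, 2.6180, 5.1642]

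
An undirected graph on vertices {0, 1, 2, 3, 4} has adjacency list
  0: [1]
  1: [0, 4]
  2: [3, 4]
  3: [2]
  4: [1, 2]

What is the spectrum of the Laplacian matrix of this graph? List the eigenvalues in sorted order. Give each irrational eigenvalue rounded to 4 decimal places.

[0, 0.3820, 1.3820, 2.6180, 3.6180]

Reading degrees in the order [0, 1, 2, 3, 4] gives [1, 2, 2, 1, 2]; set D = diag(1, 2, 2, 1, 2) and form L = D - A. Diagonalising L (or applying a numerical eigensolver to the 5x5 matrix) gives the spectrum above. There is one zero in the spectrum, matching the 1 component. The largest eigenvalue, 3.6180, is at most the vertex count 5.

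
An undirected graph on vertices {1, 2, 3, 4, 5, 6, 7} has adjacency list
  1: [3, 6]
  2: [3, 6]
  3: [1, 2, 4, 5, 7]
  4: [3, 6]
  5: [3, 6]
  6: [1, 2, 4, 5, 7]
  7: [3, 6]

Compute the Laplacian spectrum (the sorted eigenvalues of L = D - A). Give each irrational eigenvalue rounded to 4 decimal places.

[0, 2, 2, 2, 2, 5, 7]

Reading degrees in the order [1, 2, 3, 4, 5, 6, 7] gives [2, 2, 5, 2, 2, 5, 2]; set D = diag(2, 2, 5, 2, 2, 5, 2) and form L = D - A. Diagonalising L (or applying a numerical eigensolver to the 7x7 matrix) gives the spectrum above. The single zero eigenvalue shows the graph is connected. By the matrix-tree theorem the graph has (1/7) * product of the nonzero eigenvalues = 80 spanning trees.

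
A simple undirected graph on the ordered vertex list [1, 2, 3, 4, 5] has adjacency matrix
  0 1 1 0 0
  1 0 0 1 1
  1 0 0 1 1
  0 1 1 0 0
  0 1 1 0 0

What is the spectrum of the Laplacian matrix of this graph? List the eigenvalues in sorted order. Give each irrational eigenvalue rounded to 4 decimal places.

[0, 2, 2, 3, 5]

Reading degrees in the order [1, 2, 3, 4, 5] gives [2, 3, 3, 2, 2]; set D = diag(2, 3, 3, 2, 2) and form L = D - A. L is symmetric positive semidefinite, so every eigenvalue is real and nonnegative. There is one zero in the spectrum, matching the 1 component.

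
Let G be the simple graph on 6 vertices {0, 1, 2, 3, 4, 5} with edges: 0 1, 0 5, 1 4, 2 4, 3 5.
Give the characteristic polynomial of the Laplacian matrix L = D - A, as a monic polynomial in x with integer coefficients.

x^6 - 10x^5 + 36x^4 - 56x^3 + 35x^2 - 6x

With the vertex order [0, 1, 2, 3, 4, 5], the degrees are [2, 2, 1, 1, 2, 2], giving D = diag(2, 2, 1, 1, 2, 2) and L = D - A. Computing det(xI - L) by cofactor expansion (or equivalently via sum-over-permutations) gives x^6 - 10x^5 + 36x^4 - 56x^3 + 35x^2 - 6x. The constant term is 0 because L is singular (the all-ones vector lies in its kernel). The largest eigenvalue, 3.7321, is at most the vertex count 6. There is one zero in the spectrum, matching the 1 component.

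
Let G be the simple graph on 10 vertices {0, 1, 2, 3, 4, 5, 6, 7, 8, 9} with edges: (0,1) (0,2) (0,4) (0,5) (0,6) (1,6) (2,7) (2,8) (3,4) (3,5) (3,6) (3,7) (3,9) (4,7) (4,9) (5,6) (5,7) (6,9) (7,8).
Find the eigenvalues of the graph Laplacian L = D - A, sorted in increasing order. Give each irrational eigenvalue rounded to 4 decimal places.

[0, 1.1039, 1.7429, 3.0308, 3.4628, 4.0394, 4.9562, 5.8753, 6.6678, 7.1209]

Each diagonal entry of L is the vertex degree and each off-diagonal entry is -1 where an edge is present, 0 otherwise; in the order [0, 1, 2, 3, 4, 5, 6, 7, 8, 9] the diagonal is [5, 2, 3, 5, 4, 4, 5, 5, 2, 3]. Diagonalising L (or applying a numerical eigensolver to the 10x10 matrix) gives the spectrum above. The single zero eigenvalue shows the graph is connected.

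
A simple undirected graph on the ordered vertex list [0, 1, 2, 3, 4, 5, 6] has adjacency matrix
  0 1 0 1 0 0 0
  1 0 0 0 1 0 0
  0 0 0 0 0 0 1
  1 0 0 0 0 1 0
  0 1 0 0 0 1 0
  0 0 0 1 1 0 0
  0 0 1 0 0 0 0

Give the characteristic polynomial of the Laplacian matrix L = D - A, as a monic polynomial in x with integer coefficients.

x^7 - 12x^6 + 55x^5 - 120x^4 + 125x^3 - 50x^2

Reading degrees in the order [0, 1, 2, 3, 4, 5, 6] gives [2, 2, 1, 2, 2, 2, 1]; set D = diag(2, 2, 1, 2, 2, 2, 1) and form L = D - A. L has integer entries, so p(x) = det(xI - L) has integer coefficients. Expanding the determinant yields x^7 - 12x^6 + 55x^5 - 120x^4 + 125x^3 - 50x^2. Since p(0) = det(-L) = 0, x divides p(x).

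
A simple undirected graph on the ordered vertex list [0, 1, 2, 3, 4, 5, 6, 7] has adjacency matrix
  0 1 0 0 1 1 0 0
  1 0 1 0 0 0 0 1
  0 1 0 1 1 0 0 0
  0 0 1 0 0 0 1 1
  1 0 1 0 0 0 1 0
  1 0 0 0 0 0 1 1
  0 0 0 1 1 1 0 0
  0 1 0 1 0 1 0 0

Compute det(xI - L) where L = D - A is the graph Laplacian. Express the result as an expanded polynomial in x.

x^8 - 24x^7 + 240x^6 - 1296x^5 + 4080x^4 - 7488x^3 + 7424x^2 - 3072x

Reading degrees in the order [0, 1, 2, 3, 4, 5, 6, 7] gives [3, 3, 3, 3, 3, 3, 3, 3]; set D = diag(3, 3, 3, 3, 3, 3, 3, 3) and form L = D - A. The eigenvalues of L are [0, 2, 2, 2, 4, 4, 4, 6]; the characteristic polynomial is the product of (x - lambda_i), which multiplies out to x^8 - 24x^7 + 240x^6 - 1296x^5 + 4080x^4 - 7488x^3 + 7424x^2 - 3072x. The constant term is 0 because L is singular (the all-ones vector lies in its kernel). The largest eigenvalue, 6, is at most the vertex count 8. There is one zero in the spectrum, matching the 1 component.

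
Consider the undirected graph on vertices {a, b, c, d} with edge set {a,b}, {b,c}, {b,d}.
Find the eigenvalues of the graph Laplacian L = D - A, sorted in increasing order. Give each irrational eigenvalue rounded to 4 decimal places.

Reading degrees in the order [a, b, c, d] gives [1, 3, 1, 1]; set D = diag(1, 3, 1, 1) and form L = D - A. L is symmetric positive semidefinite, so every eigenvalue is real and nonnegative. The eigenvalues sum to 6, which equals trace(L) = 2|E|. The largest eigenvalue, 4, is at most the vertex count 4.

[0, 1, 1, 4]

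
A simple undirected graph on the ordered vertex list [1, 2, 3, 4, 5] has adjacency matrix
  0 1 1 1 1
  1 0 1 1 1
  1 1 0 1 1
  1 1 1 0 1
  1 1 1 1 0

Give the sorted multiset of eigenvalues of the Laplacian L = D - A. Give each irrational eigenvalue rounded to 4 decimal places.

Reading degrees in the order [1, 2, 3, 4, 5] gives [4, 4, 4, 4, 4]; set D = diag(4, 4, 4, 4, 4) and form L = D - A. Diagonalising L (or applying a numerical eigensolver to the 5x5 matrix) gives the spectrum above. The single zero eigenvalue shows the graph is connected. The largest eigenvalue, 5, is at most the vertex count 5. By the matrix-tree theorem the graph has (1/5) * product of the nonzero eigenvalues = 125 spanning trees.

[0, 5, 5, 5, 5]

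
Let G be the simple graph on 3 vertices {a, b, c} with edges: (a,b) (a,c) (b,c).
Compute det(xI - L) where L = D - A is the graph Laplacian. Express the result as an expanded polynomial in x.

Reading degrees in the order [a, b, c] gives [2, 2, 2]; set D = diag(2, 2, 2) and form L = D - A. Computing det(xI - L) by cofactor expansion (or equivalently via sum-over-permutations) gives x^3 - 6x^2 + 9x. Since p(0) = det(-L) = 0, x divides p(x).

x^3 - 6x^2 + 9x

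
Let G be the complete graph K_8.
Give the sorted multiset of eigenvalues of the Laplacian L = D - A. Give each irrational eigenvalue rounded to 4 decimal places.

[0, 8, 8, 8, 8, 8, 8, 8]

The graph has 8 vertices and degree multiset [7, 7, 7, 7, 7, 7, 7, 7]; D is the diagonal matrix of degrees and L = D - A. Diagonalising L (or applying a numerical eigensolver to the 8x8 matrix) gives the spectrum above. The single zero eigenvalue shows the graph is connected. By the matrix-tree theorem the graph has (1/8) * product of the nonzero eigenvalues = 262144 spanning trees. There is one zero in the spectrum, matching the 1 component.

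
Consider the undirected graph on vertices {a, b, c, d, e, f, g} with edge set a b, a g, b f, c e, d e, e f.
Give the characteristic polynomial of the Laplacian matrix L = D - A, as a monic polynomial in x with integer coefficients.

x^7 - 12x^6 + 54x^5 - 114x^4 + 116x^3 - 52x^2 + 7x

Reading degrees in the order [a, b, c, d, e, f, g] gives [2, 2, 1, 1, 3, 2, 1]; set D = diag(2, 2, 1, 1, 3, 2, 1) and form L = D - A. L has integer entries, so p(x) = det(xI - L) has integer coefficients. Expanding the determinant yields x^7 - 12x^6 + 54x^5 - 114x^4 + 116x^3 - 52x^2 + 7x. Since p(0) = det(-L) = 0, x divides p(x). By the matrix-tree theorem the graph has (1/7) * product of the nonzero eigenvalues = 1 spanning tree. The largest eigenvalue, 4.2283, is at most the vertex count 7.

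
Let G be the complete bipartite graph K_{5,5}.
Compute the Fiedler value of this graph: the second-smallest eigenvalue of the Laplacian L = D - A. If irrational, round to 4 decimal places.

The graph has 10 vertices and degree multiset [5, 5, 5, 5, 5, 5, 5, 5, 5, 5]; D is the diagonal matrix of degrees and L = D - A. Computing the eigenvalues of L and sorting gives [0, 5, 5, 5, 5, 5, 5, 5, 5, 10]. The Fiedler value lambda_2 = 5 is strictly positive, so the graph is connected. The eigenvalues sum to 50, which equals trace(L) = 2|E|. The largest eigenvalue, 10, is at most the vertex count 10.

5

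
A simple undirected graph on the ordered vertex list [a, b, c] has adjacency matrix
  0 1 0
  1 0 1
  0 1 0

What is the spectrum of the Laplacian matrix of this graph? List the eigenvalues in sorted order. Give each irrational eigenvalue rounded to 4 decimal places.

[0, 1, 3]

With the vertex order [a, b, c], the degrees are [1, 2, 1], giving D = diag(1, 2, 1) and L = D - A. Diagonalising L (or applying a numerical eigensolver to the 3x3 matrix) gives the spectrum above. The single zero eigenvalue shows the graph is connected.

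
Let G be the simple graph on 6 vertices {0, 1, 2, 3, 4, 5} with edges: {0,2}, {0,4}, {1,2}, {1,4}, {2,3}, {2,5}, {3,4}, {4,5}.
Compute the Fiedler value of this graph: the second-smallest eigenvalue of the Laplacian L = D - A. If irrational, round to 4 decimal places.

2

Each diagonal entry of L is the vertex degree and each off-diagonal entry is -1 where an edge is present, 0 otherwise; in the order [0, 1, 2, 3, 4, 5] the diagonal is [2, 2, 4, 2, 4, 2]. The smallest Laplacian eigenvalue is always 0. The next one, lambda_2 = 2, measures how hard the graph is to disconnect: larger values mean better connectivity. There is one zero in the spectrum, matching the 1 component.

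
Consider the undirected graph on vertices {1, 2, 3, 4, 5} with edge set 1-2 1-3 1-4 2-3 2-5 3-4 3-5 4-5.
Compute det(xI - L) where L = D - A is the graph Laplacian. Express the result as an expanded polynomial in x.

x^5 - 16x^4 + 94x^3 - 240x^2 + 225x

Each diagonal entry of L is the vertex degree and each off-diagonal entry is -1 where an edge is present, 0 otherwise; in the order [1, 2, 3, 4, 5] the diagonal is [3, 3, 4, 3, 3]. The eigenvalues of L are [0, 3, 3, 5, 5]; the characteristic polynomial is the product of (x - lambda_i), which multiplies out to x^5 - 16x^4 + 94x^3 - 240x^2 + 225x. The constant term is 0 because L is singular (the all-ones vector lies in its kernel). By the matrix-tree theorem the graph has (1/5) * product of the nonzero eigenvalues = 45 spanning trees.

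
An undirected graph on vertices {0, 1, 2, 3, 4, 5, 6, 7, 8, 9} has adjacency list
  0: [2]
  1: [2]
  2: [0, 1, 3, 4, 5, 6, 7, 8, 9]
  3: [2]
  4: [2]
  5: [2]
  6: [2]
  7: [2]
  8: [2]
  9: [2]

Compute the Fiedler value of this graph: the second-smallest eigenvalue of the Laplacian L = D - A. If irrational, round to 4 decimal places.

Each diagonal entry of L is the vertex degree and each off-diagonal entry is -1 where an edge is present, 0 otherwise; in the order [0, 1, 2, 3, 4, 5, 6, 7, 8, 9] the diagonal is [1, 1, 9, 1, 1, 1, 1, 1, 1, 1]. The sorted Laplacian eigenvalues are [0, 1, 1, 1, 1, 1, 1, 1, 1, 10]; the algebraic connectivity is the second entry, 1. The largest eigenvalue, 10, is at most the vertex count 10.

1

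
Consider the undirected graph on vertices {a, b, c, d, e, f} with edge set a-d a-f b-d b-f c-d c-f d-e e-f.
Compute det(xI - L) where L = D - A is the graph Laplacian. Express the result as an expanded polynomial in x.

Each diagonal entry of L is the vertex degree and each off-diagonal entry is -1 where an edge is present, 0 otherwise; in the order [a, b, c, d, e, f] the diagonal is [2, 2, 2, 4, 2, 4]. Computing det(xI - L) by cofactor expansion (or equivalently via sum-over-permutations) gives x^6 - 16x^5 + 96x^4 - 272x^3 + 368x^2 - 192x. The constant term is 0 because L is singular (the all-ones vector lies in its kernel).

x^6 - 16x^5 + 96x^4 - 272x^3 + 368x^2 - 192x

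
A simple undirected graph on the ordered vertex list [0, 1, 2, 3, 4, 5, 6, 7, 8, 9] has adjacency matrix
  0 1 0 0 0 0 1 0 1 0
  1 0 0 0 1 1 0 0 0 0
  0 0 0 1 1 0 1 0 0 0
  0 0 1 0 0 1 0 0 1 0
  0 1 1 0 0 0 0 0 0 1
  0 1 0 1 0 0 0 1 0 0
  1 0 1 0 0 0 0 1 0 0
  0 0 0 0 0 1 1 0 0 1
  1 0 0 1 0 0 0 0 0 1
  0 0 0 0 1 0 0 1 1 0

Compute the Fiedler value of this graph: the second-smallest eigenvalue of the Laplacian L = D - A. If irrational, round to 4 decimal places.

2

With the vertex order [0, 1, 2, 3, 4, 5, 6, 7, 8, 9], the degrees are [3, 3, 3, 3, 3, 3, 3, 3, 3, 3], giving D = diag(3, 3, 3, 3, 3, 3, 3, 3, 3, 3) and L = D - A. Computing the eigenvalues of L and sorting gives [0, 2, 2, 2, 2, 2, 5, 5, 5, 5]. The Fiedler value lambda_2 = 2 is strictly positive, so the graph is connected.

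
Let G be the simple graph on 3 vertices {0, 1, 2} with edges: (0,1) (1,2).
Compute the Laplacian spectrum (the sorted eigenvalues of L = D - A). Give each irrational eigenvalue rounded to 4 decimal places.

[0, 1, 3]

Each diagonal entry of L is the vertex degree and each off-diagonal entry is -1 where an edge is present, 0 otherwise; in the order [0, 1, 2] the diagonal is [1, 2, 1]. Since every row of L sums to 0, the all-ones vector is in the kernel and 0 is an eigenvalue. The eigenvalues sum to 4, which equals trace(L) = 2|E|.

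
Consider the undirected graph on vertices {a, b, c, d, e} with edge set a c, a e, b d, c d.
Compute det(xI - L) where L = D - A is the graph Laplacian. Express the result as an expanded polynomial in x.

x^5 - 8x^4 + 21x^3 - 20x^2 + 5x

Reading degrees in the order [a, b, c, d, e] gives [2, 1, 2, 2, 1]; set D = diag(2, 1, 2, 2, 1) and form L = D - A. L has integer entries, so p(x) = det(xI - L) has integer coefficients. Expanding the determinant yields x^5 - 8x^4 + 21x^3 - 20x^2 + 5x. The coefficient of x^4 equals -trace(L) = -8, matching the sum of degrees.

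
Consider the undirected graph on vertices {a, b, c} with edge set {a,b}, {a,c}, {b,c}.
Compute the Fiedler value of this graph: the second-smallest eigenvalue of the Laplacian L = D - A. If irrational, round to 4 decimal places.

Reading degrees in the order [a, b, c] gives [2, 2, 2]; set D = diag(2, 2, 2) and form L = D - A. Computing the eigenvalues of L and sorting gives [0, 3, 3]. The Fiedler value lambda_2 = 3 is strictly positive, so the graph is connected. By the matrix-tree theorem the graph has (1/3) * product of the nonzero eigenvalues = 3 spanning trees. There is one zero in the spectrum, matching the 1 component.

3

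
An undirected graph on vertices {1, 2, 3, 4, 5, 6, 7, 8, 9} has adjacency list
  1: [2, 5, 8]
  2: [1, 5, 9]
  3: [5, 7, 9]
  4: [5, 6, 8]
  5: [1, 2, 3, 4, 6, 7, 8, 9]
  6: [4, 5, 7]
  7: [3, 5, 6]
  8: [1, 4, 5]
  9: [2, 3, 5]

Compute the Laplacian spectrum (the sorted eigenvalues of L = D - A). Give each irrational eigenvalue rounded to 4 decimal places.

Reading degrees in the order [1, 2, 3, 4, 5, 6, 7, 8, 9] gives [3, 3, 3, 3, 8, 3, 3, 3, 3]; set D = diag(3, 3, 3, 3, 8, 3, 3, 3, 3) and form L = D - A. Since every row of L sums to 0, the all-ones vector is in the kernel and 0 is an eigenvalue. The eigenvalues sum to 32, which equals trace(L) = 2|E|.

[0, 1.5858, 1.5858, 3, 3, 4.4142, 4.4142, 5, 9]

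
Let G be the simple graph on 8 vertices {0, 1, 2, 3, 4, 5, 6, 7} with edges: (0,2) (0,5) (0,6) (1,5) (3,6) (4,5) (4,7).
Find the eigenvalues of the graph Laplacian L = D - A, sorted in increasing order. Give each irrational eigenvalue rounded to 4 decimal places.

[0, 0.2509, 0.5858, 0.7287, 2, 2.3349, 3.4142, 4.6855]

With the vertex order [0, 1, 2, 3, 4, 5, 6, 7], the degrees are [3, 1, 1, 1, 2, 3, 2, 1], giving D = diag(3, 1, 1, 1, 2, 3, 2, 1) and L = D - A. L is symmetric positive semidefinite, so every eigenvalue is real and nonnegative. The single zero eigenvalue shows the graph is connected. The largest eigenvalue, 4.6855, is at most the vertex count 8.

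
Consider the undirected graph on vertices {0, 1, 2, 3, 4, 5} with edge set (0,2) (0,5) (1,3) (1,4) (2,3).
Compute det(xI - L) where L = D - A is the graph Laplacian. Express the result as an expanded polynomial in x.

x^6 - 10x^5 + 36x^4 - 56x^3 + 35x^2 - 6x

Each diagonal entry of L is the vertex degree and each off-diagonal entry is -1 where an edge is present, 0 otherwise; in the order [0, 1, 2, 3, 4, 5] the diagonal is [2, 2, 2, 2, 1, 1]. Computing det(xI - L) by cofactor expansion (or equivalently via sum-over-permutations) gives x^6 - 10x^5 + 36x^4 - 56x^3 + 35x^2 - 6x. The coefficient of x^5 equals -trace(L) = -10, matching the sum of degrees. The largest eigenvalue, 3.7321, is at most the vertex count 6.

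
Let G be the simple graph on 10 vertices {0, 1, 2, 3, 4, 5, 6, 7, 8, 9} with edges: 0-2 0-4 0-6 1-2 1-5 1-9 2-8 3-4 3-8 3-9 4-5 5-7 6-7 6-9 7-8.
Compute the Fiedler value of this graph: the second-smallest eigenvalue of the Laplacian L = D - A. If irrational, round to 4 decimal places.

With the vertex order [0, 1, 2, 3, 4, 5, 6, 7, 8, 9], the degrees are [3, 3, 3, 3, 3, 3, 3, 3, 3, 3], giving D = diag(3, 3, 3, 3, 3, 3, 3, 3, 3, 3) and L = D - A. The smallest Laplacian eigenvalue is always 0. The next one, lambda_2 = 2, measures how hard the graph is to disconnect: larger values mean better connectivity. There is one zero in the spectrum, matching the 1 component. The largest eigenvalue, 5, is at most the vertex count 10.

2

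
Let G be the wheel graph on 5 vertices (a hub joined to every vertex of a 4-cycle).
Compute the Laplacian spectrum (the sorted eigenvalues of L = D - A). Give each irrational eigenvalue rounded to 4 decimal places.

[0, 3, 3, 5, 5]

The graph has 5 vertices and degree multiset [4, 3, 3, 3, 3]; D is the diagonal matrix of degrees and L = D - A. Since every row of L sums to 0, the all-ones vector is in the kernel and 0 is an eigenvalue. The single zero eigenvalue shows the graph is connected. The largest eigenvalue, 5, is at most the vertex count 5. The eigenvalues sum to 16, which equals trace(L) = 2|E|.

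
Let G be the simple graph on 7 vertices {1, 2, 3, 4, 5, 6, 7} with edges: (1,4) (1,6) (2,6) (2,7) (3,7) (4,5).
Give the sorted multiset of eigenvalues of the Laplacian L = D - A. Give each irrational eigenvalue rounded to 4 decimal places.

Each diagonal entry of L is the vertex degree and each off-diagonal entry is -1 where an edge is present, 0 otherwise; in the order [1, 2, 3, 4, 5, 6, 7] the diagonal is [2, 2, 1, 2, 1, 2, 2]. Diagonalising L (or applying a numerical eigensolver to the 7x7 matrix) gives the spectrum above. The single zero eigenvalue shows the graph is connected. By the matrix-tree theorem the graph has (1/7) * product of the nonzero eigenvalues = 1 spanning tree.

[0, 0.1981, 0.7530, 1.5550, 2.4450, 3.2470, 3.8019]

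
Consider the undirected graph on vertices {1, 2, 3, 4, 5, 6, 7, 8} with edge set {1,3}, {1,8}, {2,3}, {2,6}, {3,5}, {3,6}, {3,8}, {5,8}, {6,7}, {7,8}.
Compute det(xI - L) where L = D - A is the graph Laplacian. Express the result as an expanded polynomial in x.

x^8 - 20x^7 + 157x^6 - 616x^5 + 1271x^4 - 1312x^3 + 532x^2

With the vertex order [1, 2, 3, 4, 5, 6, 7, 8], the degrees are [2, 2, 5, 0, 2, 3, 2, 4], giving D = diag(2, 2, 5, 0, 2, 3, 2, 4) and L = D - A. L has integer entries, so p(x) = det(xI - L) has integer coefficients. Expanding the determinant yields x^8 - 20x^7 + 157x^6 - 616x^5 + 1271x^4 - 1312x^3 + 532x^2. Since p(0) = det(-L) = 0, x divides p(x). The eigenvalues sum to 20, which equals trace(L) = 2|E|.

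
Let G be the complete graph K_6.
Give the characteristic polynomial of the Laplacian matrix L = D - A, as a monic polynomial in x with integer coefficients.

x^6 - 30x^5 + 360x^4 - 2160x^3 + 6480x^2 - 7776x

The graph has 6 vertices and degree multiset [5, 5, 5, 5, 5, 5]; D is the diagonal matrix of degrees and L = D - A. The eigenvalues of L are [0, 6, 6, 6, 6, 6]; the characteristic polynomial is the product of (x - lambda_i), which multiplies out to x^6 - 30x^5 + 360x^4 - 2160x^3 + 6480x^2 - 7776x. The constant term is 0 because L is singular (the all-ones vector lies in its kernel). There is one zero in the spectrum, matching the 1 component.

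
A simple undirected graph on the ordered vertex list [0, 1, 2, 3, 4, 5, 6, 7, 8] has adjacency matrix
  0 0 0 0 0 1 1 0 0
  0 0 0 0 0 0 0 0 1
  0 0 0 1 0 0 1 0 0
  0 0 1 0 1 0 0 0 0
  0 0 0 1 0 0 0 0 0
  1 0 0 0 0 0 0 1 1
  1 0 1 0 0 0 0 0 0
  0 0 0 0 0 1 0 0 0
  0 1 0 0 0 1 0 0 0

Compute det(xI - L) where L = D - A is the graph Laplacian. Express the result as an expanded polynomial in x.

x^9 - 16x^8 + 104x^7 - 354x^6 + 678x^5 - 730x^4 + 417x^3 - 110x^2 + 9x

Reading degrees in the order [0, 1, 2, 3, 4, 5, 6, 7, 8] gives [2, 1, 2, 2, 1, 3, 2, 1, 2]; set D = diag(2, 1, 2, 2, 1, 3, 2, 1, 2) and form L = D - A. L has integer entries, so p(x) = det(xI - L) has integer coefficients. Expanding the determinant yields x^9 - 16x^8 + 104x^7 - 354x^6 + 678x^5 - 730x^4 + 417x^3 - 110x^2 + 9x. The coefficient of x^8 equals -trace(L) = -16, matching the sum of degrees. By the matrix-tree theorem the graph has (1/9) * product of the nonzero eigenvalues = 1 spanning tree.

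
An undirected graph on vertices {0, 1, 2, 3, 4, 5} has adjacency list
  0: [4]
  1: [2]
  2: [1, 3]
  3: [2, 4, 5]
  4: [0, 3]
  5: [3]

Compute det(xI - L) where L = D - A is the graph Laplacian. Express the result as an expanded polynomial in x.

Reading degrees in the order [0, 1, 2, 3, 4, 5] gives [1, 1, 2, 3, 2, 1]; set D = diag(1, 1, 2, 3, 2, 1) and form L = D - A. L has integer entries, so p(x) = det(xI - L) has integer coefficients. Expanding the determinant yields x^6 - 10x^5 + 35x^4 - 52x^3 + 31x^2 - 6x. Since p(0) = det(-L) = 0, x divides p(x). The eigenvalues sum to 10, which equals trace(L) = 2|E|.

x^6 - 10x^5 + 35x^4 - 52x^3 + 31x^2 - 6x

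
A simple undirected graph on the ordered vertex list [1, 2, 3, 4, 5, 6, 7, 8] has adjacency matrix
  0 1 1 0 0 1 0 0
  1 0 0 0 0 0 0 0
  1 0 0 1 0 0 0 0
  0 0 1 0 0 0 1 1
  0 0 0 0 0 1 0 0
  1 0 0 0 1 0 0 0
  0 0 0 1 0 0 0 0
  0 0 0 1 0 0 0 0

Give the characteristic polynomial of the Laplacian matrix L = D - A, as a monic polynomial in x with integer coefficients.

x^8 - 14x^7 + 76x^6 - 204x^5 + 288x^4 - 210x^3 + 71x^2 - 8x

With the vertex order [1, 2, 3, 4, 5, 6, 7, 8], the degrees are [3, 1, 2, 3, 1, 2, 1, 1], giving D = diag(3, 1, 2, 3, 1, 2, 1, 1) and L = D - A. L has integer entries, so p(x) = det(xI - L) has integer coefficients. Expanding the determinant yields x^8 - 14x^7 + 76x^6 - 204x^5 + 288x^4 - 210x^3 + 71x^2 - 8x. The constant term is 0 because L is singular (the all-ones vector lies in its kernel).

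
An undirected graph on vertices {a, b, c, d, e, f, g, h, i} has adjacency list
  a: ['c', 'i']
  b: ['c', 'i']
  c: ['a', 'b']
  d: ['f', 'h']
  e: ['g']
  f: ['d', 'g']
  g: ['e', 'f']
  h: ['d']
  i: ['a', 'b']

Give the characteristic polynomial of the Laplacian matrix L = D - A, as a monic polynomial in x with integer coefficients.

With the vertex order [a, b, c, d, e, f, g, h, i], the degrees are [2, 2, 2, 2, 1, 2, 2, 1, 2], giving D = diag(2, 2, 2, 2, 1, 2, 2, 1, 2) and L = D - A. Computing det(xI - L) by cofactor expansion (or equivalently via sum-over-permutations) gives x^9 - 16x^8 + 105x^7 - 364x^6 + 713x^5 - 776x^4 + 420x^3 - 80x^2. The constant term is 0 because L is singular (the all-ones vector lies in its kernel). The eigenvalues sum to 16, which equals trace(L) = 2|E|. There are 2 zeros in the spectrum, matching the 2 components.

x^9 - 16x^8 + 105x^7 - 364x^6 + 713x^5 - 776x^4 + 420x^3 - 80x^2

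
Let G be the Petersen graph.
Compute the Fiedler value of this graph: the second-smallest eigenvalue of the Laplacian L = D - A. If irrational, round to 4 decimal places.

2

The graph has 10 vertices and degree multiset [3, 3, 3, 3, 3, 3, 3, 3, 3, 3]; D is the diagonal matrix of degrees and L = D - A. The smallest Laplacian eigenvalue is always 0. The next one, lambda_2 = 2, measures how hard the graph is to disconnect: larger values mean better connectivity. The largest eigenvalue, 5, is at most the vertex count 10. The eigenvalues sum to 30, which equals trace(L) = 2|E|.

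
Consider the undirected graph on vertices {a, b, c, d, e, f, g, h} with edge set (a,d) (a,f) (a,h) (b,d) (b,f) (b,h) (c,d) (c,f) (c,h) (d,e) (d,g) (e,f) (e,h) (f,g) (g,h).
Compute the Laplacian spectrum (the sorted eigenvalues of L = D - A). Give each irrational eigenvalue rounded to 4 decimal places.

[0, 3, 3, 3, 3, 5, 5, 8]

Reading degrees in the order [a, b, c, d, e, f, g, h] gives [3, 3, 3, 5, 3, 5, 3, 5]; set D = diag(3, 3, 3, 5, 3, 5, 3, 5) and form L = D - A. Diagonalising L (or applying a numerical eigensolver to the 8x8 matrix) gives the spectrum above. The single zero eigenvalue shows the graph is connected. The eigenvalues sum to 30, which equals trace(L) = 2|E|.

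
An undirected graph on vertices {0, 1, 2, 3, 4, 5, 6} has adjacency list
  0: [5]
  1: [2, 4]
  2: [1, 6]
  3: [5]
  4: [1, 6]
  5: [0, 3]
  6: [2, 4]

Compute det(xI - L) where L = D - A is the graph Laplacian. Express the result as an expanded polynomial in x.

Each diagonal entry of L is the vertex degree and each off-diagonal entry is -1 where an edge is present, 0 otherwise; in the order [0, 1, 2, 3, 4, 5, 6] the diagonal is [1, 2, 2, 1, 2, 2, 2]. Computing det(xI - L) by cofactor expansion (or equivalently via sum-over-permutations) gives x^7 - 12x^6 + 55x^5 - 120x^4 + 124x^3 - 48x^2. Since p(0) = det(-L) = 0, x divides p(x). The eigenvalues sum to 12, which equals trace(L) = 2|E|.

x^7 - 12x^6 + 55x^5 - 120x^4 + 124x^3 - 48x^2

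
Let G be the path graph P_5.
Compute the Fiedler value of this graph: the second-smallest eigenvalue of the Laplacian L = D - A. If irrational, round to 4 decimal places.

0.3820

The graph has 5 vertices and degree multiset [2, 2, 2, 1, 1]; D is the diagonal matrix of degrees and L = D - A. The sorted Laplacian eigenvalues are [0, 0.3820, 1.3820, 2.6180, 3.6180]; the algebraic connectivity is the second entry, 0.3820. There is one zero in the spectrum, matching the 1 component.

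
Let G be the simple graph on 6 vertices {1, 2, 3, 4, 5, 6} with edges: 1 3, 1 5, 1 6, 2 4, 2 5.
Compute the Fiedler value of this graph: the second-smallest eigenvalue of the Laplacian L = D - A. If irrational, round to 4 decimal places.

Each diagonal entry of L is the vertex degree and each off-diagonal entry is -1 where an edge is present, 0 otherwise; in the order [1, 2, 3, 4, 5, 6] the diagonal is [3, 2, 1, 1, 2, 1]. The smallest Laplacian eigenvalue is always 0. The next one, lambda_2 = 0.3249, measures how hard the graph is to disconnect: larger values mean better connectivity. By the matrix-tree theorem the graph has (1/6) * product of the nonzero eigenvalues = 1 spanning tree. There is one zero in the spectrum, matching the 1 component.

0.3249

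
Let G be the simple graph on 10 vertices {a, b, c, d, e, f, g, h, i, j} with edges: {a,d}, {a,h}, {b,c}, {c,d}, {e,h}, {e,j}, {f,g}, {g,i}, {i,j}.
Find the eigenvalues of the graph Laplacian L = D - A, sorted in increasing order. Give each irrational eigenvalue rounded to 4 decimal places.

[0, 0.0979, 0.3820, 0.8244, 1.3820, 2, 2.6180, 3.1756, 3.6180, 3.9021]

With the vertex order [a, b, c, d, e, f, g, h, i, j], the degrees are [2, 1, 2, 2, 2, 1, 2, 2, 2, 2], giving D = diag(2, 1, 2, 2, 2, 1, 2, 2, 2, 2) and L = D - A. Diagonalising L (or applying a numerical eigensolver to the 10x10 matrix) gives the spectrum above. There is one zero in the spectrum, matching the 1 component.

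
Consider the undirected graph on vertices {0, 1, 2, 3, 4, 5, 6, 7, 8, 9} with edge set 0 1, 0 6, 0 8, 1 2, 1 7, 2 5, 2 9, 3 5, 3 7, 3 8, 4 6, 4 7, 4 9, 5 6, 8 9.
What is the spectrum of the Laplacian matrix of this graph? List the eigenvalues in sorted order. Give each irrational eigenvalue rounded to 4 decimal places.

[0, 2, 2, 2, 2, 2, 5, 5, 5, 5]

With the vertex order [0, 1, 2, 3, 4, 5, 6, 7, 8, 9], the degrees are [3, 3, 3, 3, 3, 3, 3, 3, 3, 3], giving D = diag(3, 3, 3, 3, 3, 3, 3, 3, 3, 3) and L = D - A. Diagonalising L (or applying a numerical eigensolver to the 10x10 matrix) gives the spectrum above. The largest eigenvalue, 5, is at most the vertex count 10.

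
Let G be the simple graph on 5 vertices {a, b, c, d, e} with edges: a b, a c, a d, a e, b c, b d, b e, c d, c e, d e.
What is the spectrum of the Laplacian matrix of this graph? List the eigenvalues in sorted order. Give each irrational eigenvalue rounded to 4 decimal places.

Reading degrees in the order [a, b, c, d, e] gives [4, 4, 4, 4, 4]; set D = diag(4, 4, 4, 4, 4) and form L = D - A. The multiplicity of 0 as a Laplacian eigenvalue equals the number of connected components. The single zero eigenvalue shows the graph is connected. By the matrix-tree theorem the graph has (1/5) * product of the nonzero eigenvalues = 125 spanning trees.

[0, 5, 5, 5, 5]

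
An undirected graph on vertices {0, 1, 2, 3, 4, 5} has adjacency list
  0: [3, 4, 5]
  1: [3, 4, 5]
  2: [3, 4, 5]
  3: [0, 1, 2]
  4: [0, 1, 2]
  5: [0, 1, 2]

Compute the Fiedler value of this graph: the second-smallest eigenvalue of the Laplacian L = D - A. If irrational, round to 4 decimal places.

Each diagonal entry of L is the vertex degree and each off-diagonal entry is -1 where an edge is present, 0 otherwise; in the order [0, 1, 2, 3, 4, 5] the diagonal is [3, 3, 3, 3, 3, 3]. The smallest Laplacian eigenvalue is always 0. The next one, lambda_2 = 3, measures how hard the graph is to disconnect: larger values mean better connectivity. The largest eigenvalue, 6, is at most the vertex count 6.

3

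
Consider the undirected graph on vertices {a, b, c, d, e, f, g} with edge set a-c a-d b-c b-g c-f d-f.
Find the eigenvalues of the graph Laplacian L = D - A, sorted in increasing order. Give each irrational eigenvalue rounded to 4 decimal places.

[0, 0, 0.4384, 2, 2, 3, 4.5616]

Each diagonal entry of L is the vertex degree and each off-diagonal entry is -1 where an edge is present, 0 otherwise; in the order [a, b, c, d, e, f, g] the diagonal is [2, 2, 3, 2, 0, 2, 1]. The multiplicity of 0 as a Laplacian eigenvalue equals the number of connected components. The 2 zero eigenvalues correspond to the 2 connected components. There are 2 zeros in the spectrum, matching the 2 components. The largest eigenvalue, 4.5616, is at most the vertex count 7.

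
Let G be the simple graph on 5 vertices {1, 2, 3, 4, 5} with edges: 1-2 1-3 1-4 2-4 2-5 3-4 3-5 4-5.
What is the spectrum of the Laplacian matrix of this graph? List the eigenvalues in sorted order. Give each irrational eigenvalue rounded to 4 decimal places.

Each diagonal entry of L is the vertex degree and each off-diagonal entry is -1 where an edge is present, 0 otherwise; in the order [1, 2, 3, 4, 5] the diagonal is [3, 3, 3, 4, 3]. The multiplicity of 0 as a Laplacian eigenvalue equals the number of connected components. There is one zero in the spectrum, matching the 1 component. By the matrix-tree theorem the graph has (1/5) * product of the nonzero eigenvalues = 45 spanning trees.

[0, 3, 3, 5, 5]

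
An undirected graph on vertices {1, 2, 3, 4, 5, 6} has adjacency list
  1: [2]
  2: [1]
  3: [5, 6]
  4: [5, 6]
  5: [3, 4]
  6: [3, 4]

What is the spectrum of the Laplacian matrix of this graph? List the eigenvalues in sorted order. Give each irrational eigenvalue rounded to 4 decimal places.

[0, 0, 2, 2, 2, 4]

With the vertex order [1, 2, 3, 4, 5, 6], the degrees are [1, 1, 2, 2, 2, 2], giving D = diag(1, 1, 2, 2, 2, 2) and L = D - A. Diagonalising L (or applying a numerical eigensolver to the 6x6 matrix) gives the spectrum above. The 2 zero eigenvalues correspond to the 2 connected components. The largest eigenvalue, 4, is at most the vertex count 6. There are 2 zeros in the spectrum, matching the 2 components.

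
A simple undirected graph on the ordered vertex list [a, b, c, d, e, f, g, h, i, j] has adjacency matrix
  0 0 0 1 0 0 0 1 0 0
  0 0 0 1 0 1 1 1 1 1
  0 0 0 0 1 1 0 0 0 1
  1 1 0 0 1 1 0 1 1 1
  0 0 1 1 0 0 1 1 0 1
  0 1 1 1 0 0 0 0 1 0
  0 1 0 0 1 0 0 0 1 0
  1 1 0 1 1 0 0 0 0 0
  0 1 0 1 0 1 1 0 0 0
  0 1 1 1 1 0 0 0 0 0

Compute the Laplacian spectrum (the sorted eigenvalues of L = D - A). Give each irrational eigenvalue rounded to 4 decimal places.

[0, 1.5379, 2.2240, 3.1061, 3.7486, 4.3675, 5.3914, 5.8746, 7.4837, 8.2662]

Each diagonal entry of L is the vertex degree and each off-diagonal entry is -1 where an edge is present, 0 otherwise; in the order [a, b, c, d, e, f, g, h, i, j] the diagonal is [2, 6, 3, 7, 5, 4, 3, 4, 4, 4]. Diagonalising L (or applying a numerical eigensolver to the 10x10 matrix) gives the spectrum above. The single zero eigenvalue shows the graph is connected. By the matrix-tree theorem the graph has (1/10) * product of the nonzero eigenvalues = 34079 spanning trees. There is one zero in the spectrum, matching the 1 component.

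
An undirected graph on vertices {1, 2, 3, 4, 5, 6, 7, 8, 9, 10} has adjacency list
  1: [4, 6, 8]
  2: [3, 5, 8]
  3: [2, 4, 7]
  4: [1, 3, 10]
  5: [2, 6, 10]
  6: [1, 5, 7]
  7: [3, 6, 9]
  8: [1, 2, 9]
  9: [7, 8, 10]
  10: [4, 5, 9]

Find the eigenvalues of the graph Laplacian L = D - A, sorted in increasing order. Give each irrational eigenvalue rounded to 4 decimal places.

[0, 2, 2, 2, 2, 2, 5, 5, 5, 5]

With the vertex order [1, 2, 3, 4, 5, 6, 7, 8, 9, 10], the degrees are [3, 3, 3, 3, 3, 3, 3, 3, 3, 3], giving D = diag(3, 3, 3, 3, 3, 3, 3, 3, 3, 3) and L = D - A. Diagonalising L (or applying a numerical eigensolver to the 10x10 matrix) gives the spectrum above. The single zero eigenvalue shows the graph is connected. The eigenvalues sum to 30, which equals trace(L) = 2|E|.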